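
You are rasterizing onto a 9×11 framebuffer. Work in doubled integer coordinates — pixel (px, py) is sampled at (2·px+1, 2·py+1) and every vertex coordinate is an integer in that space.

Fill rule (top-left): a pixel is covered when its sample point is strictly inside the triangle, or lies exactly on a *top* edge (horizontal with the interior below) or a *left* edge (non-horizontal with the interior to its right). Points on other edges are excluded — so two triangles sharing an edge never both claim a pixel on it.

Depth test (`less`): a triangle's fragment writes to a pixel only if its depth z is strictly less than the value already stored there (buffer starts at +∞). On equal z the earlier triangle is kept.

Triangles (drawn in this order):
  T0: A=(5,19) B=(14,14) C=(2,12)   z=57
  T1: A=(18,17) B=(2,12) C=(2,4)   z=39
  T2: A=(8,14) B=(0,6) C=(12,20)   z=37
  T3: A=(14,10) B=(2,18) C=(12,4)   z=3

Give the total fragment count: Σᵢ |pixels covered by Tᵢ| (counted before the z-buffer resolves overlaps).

T0:
  2·area = 78  (B↔C swapped to make it positive)
  edge (5, 19)→(2, 12): d=(-3,-7) top-left  bias=+0
  edge (2, 12)→(14, 14): d=(12,2) right/bottom  bias=-1
  edge (14, 14)→(5, 19): d=(-9,5) right/bottom  bias=-1
    (1,6)@(3, 13): e=[4,10,64] → X
    (2,6)@(5, 13): e=[18,6,54] → X
    (3,6)@(7, 13): e=[32,2,44] → X
    (4,6)@(9, 13): e=[46,-2,34] → .
    (1,7)@(3, 15): e=[-2,34,46] → .
    (2,7)@(5, 15): e=[12,30,36] → X
    (4,7)@(9, 15): e=[40,22,16] → X
    (5,7)@(11, 15): e=[54,18,6] → X
    (6,7)@(13, 15): e=[68,14,-4] → .
    (2,8)@(5, 17): e=[6,54,18] → X
    (4,8)@(9, 17): e=[34,46,-2] → .
    (5,8)@(11, 17): e=[48,42,-12] → .
    (2,9)@(5, 19): e=[0,78,0] → .  [on edge]
  covered (9 px):
    . . . . . . . . .
    . . . . . . . . .
    . . . . . . . . .
    . . . . . . . . .
    . . . . . . . . .
    . . . . . . . . .
    . X X X . . . . .
    . . X X X X . . .
    . . X X . . . . .
    . . . . . . . . .
    . . . . . . . . .
T1:
  2·area = 128
  edge (18, 17)→(2, 12): d=(-16,-5) top-left  bias=+0
  edge (2, 12)→(2, 4): d=(0,-8) top-left  bias=+0
  edge (2, 4)→(18, 17): d=(16,13) right/bottom  bias=-1
    (1,2)@(3, 5): e=[117,8,3] → X
    (2,2)@(5, 5): e=[127,24,-23] → .
    (1,3)@(3, 7): e=[85,8,35] → X
    (2,3)@(5, 7): e=[95,24,9] → X
    (3,3)@(7, 7): e=[105,40,-17] → .
    (1,4)@(3, 9): e=[53,8,67] → X
    (3,4)@(7, 9): e=[73,40,15] → X
    (4,4)@(9, 9): e=[83,56,-11] → .
    (1,5)@(3, 11): e=[21,8,99] → X
    (4,5)@(9, 11): e=[51,56,21] → X
    (5,5)@(11, 11): e=[61,72,-5] → .
    (1,6)@(3, 13): e=[-11,8,131] → .
  covered (16 px):
    . . . . . . . . .
    . . . . . . . . .
    . X . . . . . . .
    . X X . . . . . .
    . X X X . . . . .
    . X X X X . . . .
    . . . X X X X . .
    . . . . . . X X .
    . . . . . . . . .
    . . . . . . . . .
    . . . . . . . . .
T2:
  2·area = 16  (B↔C swapped to make it positive)
  edge (8, 14)→(12, 20): d=(4,6) right/bottom  bias=-1
  edge (12, 20)→(0, 6): d=(-12,-14) top-left  bias=+0
  edge (0, 6)→(8, 14): d=(8,8) right/bottom  bias=-1
    (0,3)@(1, 7): e=[14,2,0] → .  [on edge]
    (1,4)@(3, 9): e=[10,6,0] → .  [on edge]
    (2,5)@(5, 11): e=[6,10,0] → .  [on edge]
    (3,6)@(7, 13): e=[2,14,0] → .  [on edge]
    (4,7)@(9, 15): e=[-2,18,0] → .  [on edge]
    (5,8)@(11, 17): e=[-6,22,0] → .  [on edge]
    (6,9)@(13, 19): e=[-10,26,0] → .  [on edge]
    (7,10)@(15, 21): e=[-14,30,0] → .  [on edge]
  covered (0 px):
    . . . . . . . . .
    . . . . . . . . .
    . . . . . . . . .
    . . . . . . . . .
    . . . . . . . . .
    . . . . . . . . .
    . . . . . . . . .
    . . . . . . . . .
    . . . . . . . . .
    . . . . . . . . .
    . . . . . . . . .
T3:
  2·area = 88
  edge (14, 10)→(2, 18): d=(-12,8) right/bottom  bias=-1
  edge (2, 18)→(12, 4): d=(10,-14) top-left  bias=+0
  edge (12, 4)→(14, 10): d=(2,6) right/bottom  bias=-1
    (5,0)@(11, 1): e=[132,-44,0] → .  [on edge]
    (5,3)@(11, 7): e=[60,16,12] → X
    (6,3)@(13, 7): e=[44,44,0] → .  [on edge]
    (4,4)@(9, 9): e=[52,8,28] → X
    (6,4)@(13, 9): e=[20,64,4] → X
    (7,4)@(15, 9): e=[4,92,-8] → .
    (3,5)@(7, 11): e=[44,0,44] → X  [on edge]
    (6,5)@(13, 11): e=[-4,84,8] → .
    (3,6)@(7, 13): e=[20,20,48] → X
    (5,6)@(11, 13): e=[-12,76,24] → .
    (7,6)@(15, 13): e=[-44,132,0] → .  [on edge]
    (2,7)@(5, 15): e=[12,12,64] → X
    (8,9)@(17, 19): e=[-132,220,0] → .  [on edge]
  covered (11 px):
    . . . . . . . . .
    . . . . . . . . .
    . . . . . . . . .
    . . . . . X . . .
    . . . . X X X . .
    . . . X X X . . .
    . . . X X . . . .
    . . X . . . . . .
    . X . . . . . . .
    . . . . . . . . .
    . . . . . . . . .

Final: 36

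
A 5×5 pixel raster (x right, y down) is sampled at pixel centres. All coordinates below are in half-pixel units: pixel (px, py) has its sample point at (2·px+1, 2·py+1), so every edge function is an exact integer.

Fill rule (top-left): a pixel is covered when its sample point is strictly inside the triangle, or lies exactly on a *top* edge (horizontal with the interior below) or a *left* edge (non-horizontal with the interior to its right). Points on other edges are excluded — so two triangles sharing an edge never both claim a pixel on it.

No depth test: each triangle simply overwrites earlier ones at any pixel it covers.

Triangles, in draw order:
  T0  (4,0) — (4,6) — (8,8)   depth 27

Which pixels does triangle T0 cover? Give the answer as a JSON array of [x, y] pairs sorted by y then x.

T0:
  2·area = 24  (B↔C swapped to make it positive)
  edge (4, 0)→(8, 8): d=(4,8) right/bottom  bias=-1
  edge (8, 8)→(4, 6): d=(-4,-2) top-left  bias=+0
  edge (4, 6)→(4, 0): d=(0,-6) top-left  bias=+0
    (2,1)@(5, 3): e=[4,14,6] → █
    (3,1)@(7, 3): e=[-12,18,18] → ·
    (2,2)@(5, 5): e=[12,6,6] → █
    (3,2)@(7, 5): e=[-4,10,18] → ·
    (2,3)@(5, 7): e=[20,-2,6] → ·
    (3,3)@(7, 7): e=[4,2,18] → █
    (4,3)@(9, 7): e=[-12,6,30] → ·
    (3,4)@(7, 9): e=[12,-6,18] → ·
  covered (3 px):
    · · · · ·
    · · █ · ·
    · · █ · ·
    · · · █ ·
    · · · · ·

Result: [[2,1],[2,2],[3,3]]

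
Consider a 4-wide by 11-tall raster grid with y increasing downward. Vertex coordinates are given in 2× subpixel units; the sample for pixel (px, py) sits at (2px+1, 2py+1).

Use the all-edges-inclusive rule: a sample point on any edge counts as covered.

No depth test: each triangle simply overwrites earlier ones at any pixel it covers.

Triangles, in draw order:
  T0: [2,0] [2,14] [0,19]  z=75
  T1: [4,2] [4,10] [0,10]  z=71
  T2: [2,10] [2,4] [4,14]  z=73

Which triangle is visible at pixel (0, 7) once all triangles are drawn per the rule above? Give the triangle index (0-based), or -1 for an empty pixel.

T0:
  2·area = 28
  edge (2, 0)→(2, 14): d=(0,14) inclusive
  edge (2, 14)→(0, 19): d=(-2,5) inclusive
  edge (0, 19)→(2, 0): d=(2,-19) inclusive
    (0,5)@(1, 11): e=[14,11,3] → X
    (1,5)@(3, 11): e=[-14,1,41] → .
    (0,6)@(1, 13): e=[14,7,7] → X
    (1,6)@(3, 13): e=[-14,-3,45] → .
    (0,7)@(1, 15): e=[14,3,11] → X
    (1,7)@(3, 15): e=[-14,-7,49] → .
    (0,8)@(1, 17): e=[14,-1,15] → .
  covered (3 px):
    . . . .
    . . . .
    . . . .
    . . . .
    . . . .
    X . . .
    X . . .
    X . . .
    . . . .
    . . . .
    . . . .
T1:
  2·area = 32
  edge (4, 2)→(4, 10): d=(0,8) inclusive
  edge (4, 10)→(0, 10): d=(-4,0) inclusive
  edge (0, 10)→(4, 2): d=(4,-8) inclusive
    (1,2)@(3, 5): e=[8,20,4] → X
    (2,2)@(5, 5): e=[-8,20,20] → .
    (1,3)@(3, 7): e=[8,12,12] → X
    (2,3)@(5, 7): e=[-8,12,28] → .
    (0,4)@(1, 9): e=[24,4,4] → X
    (2,4)@(5, 9): e=[-8,4,36] → .
    (0,5)@(1, 11): e=[24,-4,12] → .
    (1,5)@(3, 11): e=[8,-4,28] → .
  covered (4 px):
    . . . .
    . . . .
    . X . .
    . X . .
    X X . .
    . . . .
    . . . .
    . . . .
    . . . .
    . . . .
    . . . .
T2:
  2·area = 12
  edge (2, 10)→(2, 4): d=(0,-6) inclusive
  edge (2, 4)→(4, 14): d=(2,10) inclusive
  edge (4, 14)→(2, 10): d=(-2,-4) inclusive
    (1,4)@(3, 9): e=[6,0,6] → X  [on edge]
    (2,4)@(5, 9): e=[18,-20,14] → .
    (1,5)@(3, 11): e=[6,4,2] → X
    (2,5)@(5, 11): e=[18,-16,10] → .
    (1,6)@(3, 13): e=[6,8,-2] → .
    (2,9)@(5, 19): e=[18,0,-6] → .  [on edge]
  covered (2 px):
    . . . .
    . . . .
    . . . .
    . . . .
    . X . .
    . X . .
    . . . .
    . . . .
    . . . .
    . . . .
    . . . .

Z-buffer (winner per pixel, '.' = empty):
  . . . .
  . . . .
  . 1 . .
  . 1 . .
  1 2 . .
  0 2 . .
  0 . . .
  0 . . .
  . . . .
  . . . .
  . . . .

Answer: 0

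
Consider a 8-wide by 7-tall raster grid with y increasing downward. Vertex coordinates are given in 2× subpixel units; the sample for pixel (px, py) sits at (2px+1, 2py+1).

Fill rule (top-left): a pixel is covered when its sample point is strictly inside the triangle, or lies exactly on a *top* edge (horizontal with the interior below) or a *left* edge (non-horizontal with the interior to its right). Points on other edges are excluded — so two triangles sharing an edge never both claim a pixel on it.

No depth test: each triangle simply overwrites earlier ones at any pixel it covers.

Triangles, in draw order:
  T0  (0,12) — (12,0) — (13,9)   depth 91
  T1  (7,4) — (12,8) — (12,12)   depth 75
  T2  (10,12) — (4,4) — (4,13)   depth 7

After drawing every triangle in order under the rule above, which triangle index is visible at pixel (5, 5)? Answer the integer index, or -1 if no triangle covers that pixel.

T0:
  2·area = 120
  edge (0, 12)→(12, 0): d=(12,-12) top-left  bias=+0
  edge (12, 0)→(13, 9): d=(1,9) right/bottom  bias=-1
  edge (13, 9)→(0, 12): d=(-13,3) right/bottom  bias=-1
    (5,0)@(11, 1): e=[0,10,110] → █  [on edge]
    (6,0)@(13, 1): e=[24,-8,104] → ·
    (4,1)@(9, 3): e=[0,30,90] → █  [on edge]
    (6,1)@(13, 3): e=[48,-6,78] → ·
    (3,2)@(7, 5): e=[0,50,70] → █  [on edge]
    (6,2)@(13, 5): e=[72,-4,52] → ·
    (2,3)@(5, 7): e=[0,70,50] → █  [on edge]
    (6,3)@(13, 7): e=[96,-2,26] → ·
    (1,4)@(3, 9): e=[0,90,30] → █  [on edge]
    (6,4)@(13, 9): e=[120,0,0] → ·  [on edge]
    (0,5)@(1, 11): e=[0,110,10] → █  [on edge]
    (2,5)@(5, 11): e=[48,74,-2] → ·
  covered (17 px):
    · · · · · █ · ·
    · · · · █ █ · ·
    · · · █ █ █ · ·
    · · █ █ █ █ · ·
    · █ █ █ █ █ · ·
    █ █ · · · · · ·
    · · · · · · · ·
T1:
  2·area = 20
  edge (7, 4)→(12, 8): d=(5,4) right/bottom  bias=-1
  edge (12, 8)→(12, 12): d=(0,4) right/bottom  bias=-1
  edge (12, 12)→(7, 4): d=(-5,-8) top-left  bias=+0
    (4,3)@(9, 7): e=[7,12,1] → █
    (5,3)@(11, 7): e=[-1,4,17] → ·
    (4,4)@(9, 9): e=[17,12,-9] → ·
    (5,4)@(11, 9): e=[9,4,7] → █
    (6,4)@(13, 9): e=[1,-4,23] → ·
    (5,5)@(11, 11): e=[19,4,-3] → ·
  covered (2 px):
    · · · · · · · ·
    · · · · · · · ·
    · · · · · · · ·
    · · · · █ · · ·
    · · · · · █ · ·
    · · · · · · · ·
    · · · · · · · ·
T2:
  2·area = 54  (B↔C swapped to make it positive)
  edge (10, 12)→(4, 13): d=(-6,1) right/bottom  bias=-1
  edge (4, 13)→(4, 4): d=(0,-9) top-left  bias=+0
  edge (4, 4)→(10, 12): d=(6,8) right/bottom  bias=-1
    (2,3)@(5, 7): e=[35,9,10] → █
    (3,3)@(7, 7): e=[33,27,-6] → ·
    (2,4)@(5, 9): e=[23,9,22] → █
    (3,4)@(7, 9): e=[21,27,6] → █
    (4,4)@(9, 9): e=[19,45,-10] → ·
    (2,5)@(5, 11): e=[11,9,34] → █
    (4,5)@(9, 11): e=[7,45,2] → █
    (5,5)@(11, 11): e=[5,63,-14] → ·
    (2,6)@(5, 13): e=[-1,9,46] → ·
    (3,6)@(7, 13): e=[-3,27,30] → ·
    (4,6)@(9, 13): e=[-5,45,14] → ·
  covered (6 px):
    · · · · · · · ·
    · · · · · · · ·
    · · · · · · · ·
    · · █ · · · · ·
    · · █ █ · · · ·
    · · █ █ █ · · ·
    · · · · · · · ·

Z-buffer (winner per pixel, '.' = empty):
  . . . . . 0 . .
  . . . . 0 0 . .
  . . . 0 0 0 . .
  . . 2 0 1 0 . .
  . 0 2 2 0 1 . .
  0 0 2 2 2 . . .
  . . . . . . . .

Result: -1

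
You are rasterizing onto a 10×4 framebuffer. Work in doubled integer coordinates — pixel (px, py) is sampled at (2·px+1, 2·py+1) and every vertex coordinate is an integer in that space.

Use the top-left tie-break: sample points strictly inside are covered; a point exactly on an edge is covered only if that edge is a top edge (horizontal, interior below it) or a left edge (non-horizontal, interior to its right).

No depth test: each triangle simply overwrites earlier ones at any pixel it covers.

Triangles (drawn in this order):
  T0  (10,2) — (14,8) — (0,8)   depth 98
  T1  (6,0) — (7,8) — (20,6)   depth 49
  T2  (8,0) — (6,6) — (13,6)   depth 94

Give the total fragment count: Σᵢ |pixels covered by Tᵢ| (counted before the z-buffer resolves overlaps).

T0:
  2·area = 84
  edge (10, 2)→(14, 8): d=(4,6) right/bottom  bias=-1
  edge (14, 8)→(0, 8): d=(-14,0) right/bottom  bias=-1
  edge (0, 8)→(10, 2): d=(10,-6) top-left  bias=+0
    (4,1)@(9, 3): e=[10,70,4] → #
    (5,1)@(11, 3): e=[-2,70,16] → ·
    (2,2)@(5, 5): e=[42,42,0] → #  [on edge]
    (3,2)@(7, 5): e=[30,42,12] → #
    (5,2)@(11, 5): e=[6,42,36] → #
    (6,2)@(13, 5): e=[-6,42,48] → ·
    (1,3)@(3, 7): e=[62,14,8] → #
    (6,3)@(13, 7): e=[2,14,68] → #
    (7,3)@(15, 7): e=[-10,14,80] → ·
  covered (11 px):
    · · · · · · · · · ·
    · · · · # · · · · ·
    · · # # # # · · · ·
    · # # # # # # · · ·
T1:
  2·area = 106  (B↔C swapped to make it positive)
  edge (6, 0)→(20, 6): d=(14,6) right/bottom  bias=-1
  edge (20, 6)→(7, 8): d=(-13,2) right/bottom  bias=-1
  edge (7, 8)→(6, 0): d=(-1,-8) top-left  bias=+0
    (3,0)@(7, 1): e=[8,91,7] → #
    (4,0)@(9, 1): e=[-4,87,23] → ·
    (3,1)@(7, 3): e=[36,65,5] → #
    (4,1)@(9, 3): e=[24,61,21] → #
    (5,1)@(11, 3): e=[12,57,37] → #
    (6,1)@(13, 3): e=[0,53,53] → ·  [on edge]
    (3,2)@(7, 5): e=[64,39,3] → #
    (6,2)@(13, 5): e=[28,27,51] → #
    (7,2)@(15, 5): e=[16,23,67] → #
    (8,2)@(17, 5): e=[4,19,83] → #
    (9,2)@(19, 5): e=[-8,15,99] → ·
    (3,3)@(7, 7): e=[92,13,1] → #
  covered (14 px):
    · · · # · · · · · ·
    · · · # # # · · · ·
    · · · # # # # # # ·
    · · · # # # # · · ·
T2:
  2·area = 42  (B↔C swapped to make it positive)
  edge (8, 0)→(13, 6): d=(5,6) right/bottom  bias=-1
  edge (13, 6)→(6, 6): d=(-7,0) right/bottom  bias=-1
  edge (6, 6)→(8, 0): d=(2,-6) top-left  bias=+0
    (3,1)@(7, 3): e=[21,21,0] → #  [on edge]
    (4,1)@(9, 3): e=[9,21,12] → #
    (5,1)@(11, 3): e=[-3,21,24] → ·
    (3,2)@(7, 5): e=[31,7,4] → #
    (5,2)@(11, 5): e=[7,7,28] → #
    (6,2)@(13, 5): e=[-5,7,40] → ·
    (3,3)@(7, 7): e=[41,-7,8] → ·
    (4,3)@(9, 7): e=[29,-7,20] → ·
    (5,3)@(11, 7): e=[17,-7,32] → ·
  covered (5 px):
    · · · · · · · · · ·
    · · · # # · · · · ·
    · · · # # # · · · ·
    · · · · · · · · · ·

Result: 30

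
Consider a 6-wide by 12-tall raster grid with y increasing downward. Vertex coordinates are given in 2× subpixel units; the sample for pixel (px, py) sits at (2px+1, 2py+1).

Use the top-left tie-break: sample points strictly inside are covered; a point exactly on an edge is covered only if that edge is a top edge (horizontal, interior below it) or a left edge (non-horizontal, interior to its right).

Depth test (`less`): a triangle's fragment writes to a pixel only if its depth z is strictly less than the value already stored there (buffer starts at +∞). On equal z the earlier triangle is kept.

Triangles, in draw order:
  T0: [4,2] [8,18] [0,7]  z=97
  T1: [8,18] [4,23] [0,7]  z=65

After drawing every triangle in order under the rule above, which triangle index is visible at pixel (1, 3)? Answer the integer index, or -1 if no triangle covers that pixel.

T0:
  2·area = 84
  edge (4, 2)→(8, 18): d=(4,16) right/bottom  bias=-1
  edge (8, 18)→(0, 7): d=(-8,-11) top-left  bias=+0
  edge (0, 7)→(4, 2): d=(4,-5) top-left  bias=+0
    (1,2)@(3, 5): e=[28,49,7] → █
    (2,2)@(5, 5): e=[-4,71,17] → ·
    (0,3)@(1, 7): e=[68,11,5] → █
    (2,3)@(5, 7): e=[4,55,25] → █
    (3,3)@(7, 7): e=[-28,77,35] → ·
    (0,4)@(1, 9): e=[76,-5,13] → ·
    (1,4)@(3, 9): e=[44,17,23] → █
    (3,4)@(7, 9): e=[-20,61,43] → ·
    (1,5)@(3, 11): e=[52,1,31] → █
    (3,5)@(7, 11): e=[-12,45,51] → ·
    (1,6)@(3, 13): e=[60,-15,39] → ·
    (2,6)@(5, 13): e=[28,7,49] → █
  covered (10 px):
    · · · · · ·
    · · · · · ·
    · █ · · · ·
    █ █ █ · · ·
    · █ █ · · ·
    · █ █ · · ·
    · · █ · · ·
    · · · █ · ·
    · · · · · ·
    · · · · · ·
    · · · · · ·
    · · · · · ·
T1:
  2·area = 84
  edge (8, 18)→(4, 23): d=(-4,5) right/bottom  bias=-1
  edge (4, 23)→(0, 7): d=(-4,-16) top-left  bias=+0
  edge (0, 7)→(8, 18): d=(8,11) right/bottom  bias=-1
    (0,4)@(1, 9): e=[71,8,5] → █
    (1,4)@(3, 9): e=[61,40,-17] → ·
    (0,5)@(1, 11): e=[63,0,21] → █  [on edge]
    (1,5)@(3, 11): e=[53,32,-1] → ·
    (0,6)@(1, 13): e=[55,-8,37] → ·
    (1,6)@(3, 13): e=[45,24,15] → █
    (2,6)@(5, 13): e=[35,56,-7] → ·
    (1,7)@(3, 15): e=[37,16,31] → █
    (2,7)@(5, 15): e=[27,48,9] → █
    (3,7)@(7, 15): e=[17,80,-13] → ·
    (1,8)@(3, 17): e=[29,8,47] → █
    (3,8)@(7, 17): e=[9,72,3] → █
    (1,9)@(3, 19): e=[21,0,63] → █  [on edge]
  covered (12 px):
    · · · · · ·
    · · · · · ·
    · · · · · ·
    · · · · · ·
    █ · · · · ·
    █ · · · · ·
    · █ · · · ·
    · █ █ · · ·
    · █ █ █ · ·
    · █ █ █ · ·
    · · █ · · ·
    · · · · · ·

Z-buffer (winner per pixel, '.' = empty):
  . . . . . .
  . . . . . .
  . 0 . . . .
  0 0 0 . . .
  1 0 0 . . .
  1 0 0 . . .
  . 1 0 . . .
  . 1 1 0 . .
  . 1 1 1 . .
  . 1 1 1 . .
  . . 1 . . .
  . . . . . .

Result: 0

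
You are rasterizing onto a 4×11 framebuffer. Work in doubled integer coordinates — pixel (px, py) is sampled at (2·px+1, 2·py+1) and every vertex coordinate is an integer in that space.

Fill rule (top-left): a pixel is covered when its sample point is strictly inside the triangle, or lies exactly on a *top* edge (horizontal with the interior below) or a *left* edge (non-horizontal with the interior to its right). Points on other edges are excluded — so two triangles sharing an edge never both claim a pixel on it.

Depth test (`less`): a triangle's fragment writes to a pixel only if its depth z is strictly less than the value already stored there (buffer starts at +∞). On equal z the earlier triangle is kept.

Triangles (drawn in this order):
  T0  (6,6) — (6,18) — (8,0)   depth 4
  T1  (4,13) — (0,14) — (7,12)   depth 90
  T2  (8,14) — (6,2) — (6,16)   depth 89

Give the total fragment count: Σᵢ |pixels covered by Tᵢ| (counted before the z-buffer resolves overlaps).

T0:
  2·area = 24  (B↔C swapped to make it positive)
  edge (6, 6)→(8, 0): d=(2,-6) top-left  bias=+0
  edge (8, 0)→(6, 18): d=(-2,18) right/bottom  bias=-1
  edge (6, 18)→(6, 6): d=(0,-12) top-left  bias=+0
    (3,1)@(7, 3): e=[0,12,12] → #  [on edge]
    (3,2)@(7, 5): e=[4,8,12] → #
    (3,3)@(7, 7): e=[8,4,12] → #
    (2,4)@(5, 9): e=[0,36,-12] → ·  [on edge]
    (3,4)@(7, 9): e=[12,0,12] → ·  [on edge]
    (1,7)@(3, 15): e=[0,60,-36] → ·  [on edge]
    (0,10)@(1, 21): e=[0,84,-60] → ·  [on edge]
  covered (3 px):
    · · · ·
    · · · #
    · · · #
    · · · #
    · · · ·
    · · · ·
    · · · ·
    · · · ·
    · · · ·
    · · · ·
    · · · ·
T1:
  2·area = 1
  edge (4, 13)→(0, 14): d=(-4,1) right/bottom  bias=-1
  edge (0, 14)→(7, 12): d=(7,-2) top-left  bias=+0
  edge (7, 12)→(4, 13): d=(-3,1) right/bottom  bias=-1
  covered (0 px):
    · · · ·
    · · · ·
    · · · ·
    · · · ·
    · · · ·
    · · · ·
    · · · ·
    · · · ·
    · · · ·
    · · · ·
    · · · ·
T2:
  2·area = 28  (B↔C swapped to make it positive)
  edge (8, 14)→(6, 16): d=(-2,2) right/bottom  bias=-1
  edge (6, 16)→(6, 2): d=(0,-14) top-left  bias=+0
  edge (6, 2)→(8, 14): d=(2,12) right/bottom  bias=-1
    (3,4)@(7, 9): e=[12,14,2] → #
    (3,5)@(7, 11): e=[8,14,6] → #
    (3,6)@(7, 13): e=[4,14,10] → #
    (3,7)@(7, 15): e=[0,14,14] → ·  [on edge]
    (2,8)@(5, 17): e=[0,-14,42] → ·  [on edge]
    (1,9)@(3, 19): e=[0,-42,70] → ·  [on edge]
    (0,10)@(1, 21): e=[0,-70,98] → ·  [on edge]
  covered (3 px):
    · · · ·
    · · · ·
    · · · ·
    · · · ·
    · · · #
    · · · #
    · · · #
    · · · ·
    · · · ·
    · · · ·
    · · · ·

Final: 6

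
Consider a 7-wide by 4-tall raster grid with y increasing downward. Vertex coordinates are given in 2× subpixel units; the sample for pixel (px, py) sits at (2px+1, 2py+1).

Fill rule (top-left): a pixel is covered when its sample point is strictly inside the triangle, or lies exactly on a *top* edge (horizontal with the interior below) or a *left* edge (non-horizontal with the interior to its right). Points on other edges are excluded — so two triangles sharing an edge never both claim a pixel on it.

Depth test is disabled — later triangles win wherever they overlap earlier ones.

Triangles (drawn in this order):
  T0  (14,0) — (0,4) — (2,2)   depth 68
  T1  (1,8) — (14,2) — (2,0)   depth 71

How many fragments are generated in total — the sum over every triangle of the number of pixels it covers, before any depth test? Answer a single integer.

T0:
  2·area = 20
  edge (14, 0)→(0, 4): d=(-14,4) right/bottom  bias=-1
  edge (0, 4)→(2, 2): d=(2,-2) top-left  bias=+0
  edge (2, 2)→(14, 0): d=(12,-2) top-left  bias=+0
    (1,0)@(3, 1): e=[30,0,-10] → ·  [on edge]
    (4,0)@(9, 1): e=[6,12,2] → █
    (5,0)@(11, 1): e=[-2,16,6] → ·
    (0,1)@(1, 3): e=[10,0,10] → █  [on edge]
    (1,1)@(3, 3): e=[2,4,14] → █
    (2,1)@(5, 3): e=[-6,8,18] → ·
    (4,1)@(9, 3): e=[-22,16,26] → ·
    (0,2)@(1, 5): e=[-18,4,34] → ·
    (1,2)@(3, 5): e=[-26,8,38] → ·
  covered (3 px):
    · · · · █ · ·
    █ █ · · · · ·
    · · · · · · ·
    · · · · · · ·
T1:
  2·area = 98  (B↔C swapped to make it positive)
  edge (1, 8)→(2, 0): d=(1,-8) top-left  bias=+0
  edge (2, 0)→(14, 2): d=(12,2) right/bottom  bias=-1
  edge (14, 2)→(1, 8): d=(-13,6) right/bottom  bias=-1
    (1,0)@(3, 1): e=[9,10,79] → █
    (2,0)@(5, 1): e=[25,6,67] → █
    (3,0)@(7, 1): e=[41,2,55] → █
    (4,0)@(9, 1): e=[57,-2,43] → ·
    (1,1)@(3, 3): e=[11,34,53] → █
    (4,1)@(9, 3): e=[59,22,17] → █
    (5,1)@(11, 3): e=[75,18,5] → █
    (6,1)@(13, 3): e=[91,14,-7] → ·
    (1,2)@(3, 5): e=[13,58,27] → █
    (4,2)@(9, 5): e=[61,46,-9] → ·
    (5,2)@(11, 5): e=[77,42,-21] → ·
    (1,3)@(3, 7): e=[15,82,1] → █
  covered (12 px):
    · █ █ █ · · ·
    · █ █ █ █ █ ·
    · █ █ █ · · ·
    · █ · · · · ·

Answer: 15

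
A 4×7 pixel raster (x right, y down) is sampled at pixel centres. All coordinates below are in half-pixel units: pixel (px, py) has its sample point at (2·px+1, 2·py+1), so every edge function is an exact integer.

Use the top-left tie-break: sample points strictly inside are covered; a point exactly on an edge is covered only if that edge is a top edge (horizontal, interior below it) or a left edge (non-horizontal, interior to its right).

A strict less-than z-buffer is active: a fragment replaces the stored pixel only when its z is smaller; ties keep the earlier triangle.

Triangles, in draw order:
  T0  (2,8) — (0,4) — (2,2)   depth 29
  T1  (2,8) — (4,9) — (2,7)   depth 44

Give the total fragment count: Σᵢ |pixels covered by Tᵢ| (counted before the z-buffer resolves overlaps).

T0:
  2·area = 12
  edge (2, 8)→(0, 4): d=(-2,-4) top-left  bias=+0
  edge (0, 4)→(2, 2): d=(2,-2) top-left  bias=+0
  edge (2, 2)→(2, 8): d=(0,6) right/bottom  bias=-1
    (1,0)@(3, 1): e=[18,0,-6] → ·  [on edge]
    (0,1)@(1, 3): e=[6,0,6] → #  [on edge]
    (1,1)@(3, 3): e=[14,4,-6] → ·
    (0,2)@(1, 5): e=[2,4,6] → #
    (1,2)@(3, 5): e=[10,8,-6] → ·
    (0,3)@(1, 7): e=[-2,8,6] → ·
  covered (2 px):
    · · · ·
    # · · ·
    # · · ·
    · · · ·
    · · · ·
    · · · ·
    · · · ·
T1:
  2·area = 2  (B↔C swapped to make it positive)
  edge (2, 8)→(2, 7): d=(0,-1) top-left  bias=+0
  edge (2, 7)→(4, 9): d=(2,2) right/bottom  bias=-1
  edge (4, 9)→(2, 8): d=(-2,-1) top-left  bias=+0
  covered (0 px):
    · · · ·
    · · · ·
    · · · ·
    · · · ·
    · · · ·
    · · · ·
    · · · ·

Final: 2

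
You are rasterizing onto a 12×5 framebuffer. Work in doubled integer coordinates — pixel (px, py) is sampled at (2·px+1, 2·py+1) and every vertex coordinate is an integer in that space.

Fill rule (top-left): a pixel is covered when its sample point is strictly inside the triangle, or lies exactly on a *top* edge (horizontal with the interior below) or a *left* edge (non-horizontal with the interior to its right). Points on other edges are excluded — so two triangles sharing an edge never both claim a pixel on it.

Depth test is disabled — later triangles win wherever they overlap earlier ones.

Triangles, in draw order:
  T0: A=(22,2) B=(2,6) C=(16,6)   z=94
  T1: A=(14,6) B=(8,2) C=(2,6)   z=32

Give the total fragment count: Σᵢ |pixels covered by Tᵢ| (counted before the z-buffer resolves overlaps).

T0:
  2·area = 56  (B↔C swapped to make it positive)
  edge (22, 2)→(16, 6): d=(-6,4) right/bottom  bias=-1
  edge (16, 6)→(2, 6): d=(-14,0) right/bottom  bias=-1
  edge (2, 6)→(22, 2): d=(20,-4) top-left  bias=+0
    (8,1)@(17, 3): e=[14,42,0] → X  [on edge]
    (9,1)@(19, 3): e=[6,42,8] → X
    (10,1)@(21, 3): e=[-2,42,16] → .
    (3,2)@(7, 5): e=[42,14,0] → X  [on edge]
    (4,2)@(9, 5): e=[34,14,8] → X
    (5,2)@(11, 5): e=[26,14,16] → X
    (6,2)@(13, 5): e=[18,14,24] → X
    (7,2)@(15, 5): e=[10,14,32] → X
    (9,2)@(19, 5): e=[-6,14,48] → .
    (3,3)@(7, 7): e=[30,-14,40] → .
    (4,3)@(9, 7): e=[22,-14,48] → .
    (5,3)@(11, 7): e=[14,-14,56] → .
  covered (8 px):
    . . . . . . . . . . . .
    . . . . . . . . X X . .
    . . . X X X X X X . . .
    . . . . . . . . . . . .
    . . . . . . . . . . . .
T1:
  2·area = 48  (B↔C swapped to make it positive)
  edge (14, 6)→(2, 6): d=(-12,0) right/bottom  bias=-1
  edge (2, 6)→(8, 2): d=(6,-4) top-left  bias=+0
  edge (8, 2)→(14, 6): d=(6,4) right/bottom  bias=-1
    (3,1)@(7, 3): e=[36,2,10] → X
    (4,1)@(9, 3): e=[36,10,2] → X
    (5,1)@(11, 3): e=[36,18,-6] → .
    (2,2)@(5, 5): e=[12,6,30] → X
    (5,2)@(11, 5): e=[12,30,6] → X
    (6,2)@(13, 5): e=[12,38,-2] → .
    (2,3)@(5, 7): e=[-12,18,42] → .
    (3,3)@(7, 7): e=[-12,26,34] → .
    (4,3)@(9, 7): e=[-12,34,26] → .
    (5,3)@(11, 7): e=[-12,42,18] → .
  covered (6 px):
    . . . . . . . . . . . .
    . . . X X . . . . . . .
    . . X X X X . . . . . .
    . . . . . . . . . . . .
    . . . . . . . . . . . .

Result: 14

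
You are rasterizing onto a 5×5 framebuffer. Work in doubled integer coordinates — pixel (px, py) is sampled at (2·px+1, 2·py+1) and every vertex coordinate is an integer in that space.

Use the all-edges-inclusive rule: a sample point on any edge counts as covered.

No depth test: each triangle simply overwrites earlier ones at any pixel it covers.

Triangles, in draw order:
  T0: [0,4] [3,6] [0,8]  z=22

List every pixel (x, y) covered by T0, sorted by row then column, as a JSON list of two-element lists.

T0:
  2·area = 12
  edge (0, 4)→(3, 6): d=(3,2) inclusive
  edge (3, 6)→(0, 8): d=(-3,2) inclusive
  edge (0, 8)→(0, 4): d=(0,-4) inclusive
    (0,2)@(1, 5): e=[1,7,4] → █
    (1,2)@(3, 5): e=[-3,3,12] → ·
    (0,3)@(1, 7): e=[7,1,4] → █
    (1,3)@(3, 7): e=[3,-3,12] → ·
    (0,4)@(1, 9): e=[13,-5,4] → ·
  covered (2 px):
    · · · · ·
    · · · · ·
    █ · · · ·
    █ · · · ·
    · · · · ·

Result: [[0,2],[0,3]]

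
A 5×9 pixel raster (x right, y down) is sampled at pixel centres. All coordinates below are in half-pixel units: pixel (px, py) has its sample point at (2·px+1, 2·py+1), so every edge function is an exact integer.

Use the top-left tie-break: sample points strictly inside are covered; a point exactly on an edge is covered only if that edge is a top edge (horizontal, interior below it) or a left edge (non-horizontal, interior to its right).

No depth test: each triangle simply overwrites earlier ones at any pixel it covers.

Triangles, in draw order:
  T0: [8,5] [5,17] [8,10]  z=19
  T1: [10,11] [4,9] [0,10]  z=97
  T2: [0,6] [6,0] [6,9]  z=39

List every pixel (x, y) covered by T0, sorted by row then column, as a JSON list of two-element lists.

T0:
  2·area = 15  (B↔C swapped to make it positive)
  edge (8, 5)→(8, 10): d=(0,5) right/bottom  bias=-1
  edge (8, 10)→(5, 17): d=(-3,7) right/bottom  bias=-1
  edge (5, 17)→(8, 5): d=(3,-12) top-left  bias=+0
    (4,0)@(9, 1): e=[-5,20,0] → ·  [on edge]
    (3,4)@(7, 9): e=[5,10,0] → #  [on edge]
    (4,4)@(9, 9): e=[-5,-4,24] → ·
    (3,5)@(7, 11): e=[5,4,6] → #
    (4,5)@(9, 11): e=[-5,-10,30] → ·
    (3,6)@(7, 13): e=[5,-2,12] → ·
    (2,8)@(5, 17): e=[15,0,0] → ·  [on edge]
  covered (2 px):
    · · · · ·
    · · · · ·
    · · · · ·
    · · · · ·
    · · · # ·
    · · · # ·
    · · · · ·
    · · · · ·
    · · · · ·
T1:
  2·area = 14  (B↔C swapped to make it positive)
  edge (10, 11)→(0, 10): d=(-10,-1) top-left  bias=+0
  edge (0, 10)→(4, 9): d=(4,-1) top-left  bias=+0
  edge (4, 9)→(10, 11): d=(6,2) right/bottom  bias=-1
  covered (0 px):
    · · · · ·
    · · · · ·
    · · · · ·
    · · · · ·
    · · · · ·
    · · · · ·
    · · · · ·
    · · · · ·
    · · · · ·
T2:
  2·area = 54
  edge (0, 6)→(6, 0): d=(6,-6) top-left  bias=+0
  edge (6, 0)→(6, 9): d=(0,9) right/bottom  bias=-1
  edge (6, 9)→(0, 6): d=(-6,-3) top-left  bias=+0
    (2,0)@(5, 1): e=[0,9,45] → #  [on edge]
    (3,0)@(7, 1): e=[12,-9,51] → ·
    (1,1)@(3, 3): e=[0,27,27] → #  [on edge]
    (3,1)@(7, 3): e=[24,-9,39] → ·
    (0,2)@(1, 5): e=[0,45,9] → #  [on edge]
    (3,2)@(7, 5): e=[36,-9,27] → ·
    (0,3)@(1, 7): e=[12,45,-3] → ·
    (1,3)@(3, 7): e=[24,27,3] → #
    (3,3)@(7, 7): e=[48,-9,15] → ·
    (1,4)@(3, 9): e=[36,27,-9] → ·
    (2,4)@(5, 9): e=[48,9,-3] → ·
  covered (8 px):
    · · # · ·
    · # # · ·
    # # # · ·
    · # # · ·
    · · · · ·
    · · · · ·
    · · · · ·
    · · · · ·
    · · · · ·

Result: [[3,4],[3,5]]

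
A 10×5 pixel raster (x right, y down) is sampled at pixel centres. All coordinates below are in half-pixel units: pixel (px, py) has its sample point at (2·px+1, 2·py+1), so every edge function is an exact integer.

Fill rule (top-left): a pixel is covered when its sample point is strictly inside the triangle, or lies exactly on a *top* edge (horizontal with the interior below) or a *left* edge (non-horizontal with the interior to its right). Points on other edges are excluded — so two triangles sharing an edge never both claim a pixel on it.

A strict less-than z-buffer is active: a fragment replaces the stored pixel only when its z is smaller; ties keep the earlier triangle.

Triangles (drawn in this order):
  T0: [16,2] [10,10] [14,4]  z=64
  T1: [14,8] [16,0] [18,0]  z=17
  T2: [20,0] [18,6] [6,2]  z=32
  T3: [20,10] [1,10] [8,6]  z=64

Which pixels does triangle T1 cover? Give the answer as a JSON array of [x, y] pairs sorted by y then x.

T0:
  2·area = 4
  edge (16, 2)→(10, 10): d=(-6,8) right/bottom  bias=-1
  edge (10, 10)→(14, 4): d=(4,-6) top-left  bias=+0
  edge (14, 4)→(16, 2): d=(2,-2) top-left  bias=+0
    (8,0)@(17, 1): e=[-2,6,0] → .  [on edge]
    (7,1)@(15, 3): e=[2,2,0] → X  [on edge]
    (8,1)@(17, 3): e=[-14,14,4] → .
    (6,2)@(13, 5): e=[6,-2,0] → .  [on edge]
    (7,2)@(15, 5): e=[-10,10,4] → .
    (5,3)@(11, 7): e=[10,-6,0] → .  [on edge]
    (4,4)@(9, 9): e=[14,-10,0] → .  [on edge]
  covered (1 px):
    . . . . . . . . . .
    . . . . . . . X . .
    . . . . . . . . . .
    . . . . . . . . . .
    . . . . . . . . . .
T1:
  2·area = 16
  edge (14, 8)→(16, 0): d=(2,-8) top-left  bias=+0
  edge (16, 0)→(18, 0): d=(2,0) top-left  bias=+0
  edge (18, 0)→(14, 8): d=(-4,8) right/bottom  bias=-1
    (8,0)@(17, 1): e=[10,2,4] → X
    (9,0)@(19, 1): e=[26,2,-12] → .
    (8,1)@(17, 3): e=[14,6,-4] → .
    (7,2)@(15, 5): e=[2,10,4] → X
    (8,2)@(17, 5): e=[18,10,-12] → .
    (7,3)@(15, 7): e=[6,14,-4] → .
  covered (2 px):
    . . . . . . . . X .
    . . . . . . . . . .
    . . . . . . . X . .
    . . . . . . . . . .
    . . . . . . . . . .
T2:
  2·area = 80
  edge (20, 0)→(18, 6): d=(-2,6) right/bottom  bias=-1
  edge (18, 6)→(6, 2): d=(-12,-4) top-left  bias=+0
  edge (6, 2)→(20, 0): d=(14,-2) top-left  bias=+0
    (1,0)@(3, 1): e=[100,0,-20] → .  [on edge]
    (6,0)@(13, 1): e=[40,40,0] → X  [on edge]
    (7,0)@(15, 1): e=[28,48,4] → X
    (8,0)@(17, 1): e=[16,56,8] → X
    (9,0)@(19, 1): e=[4,64,12] → X
    (4,1)@(9, 3): e=[60,0,20] → X  [on edge]
    (5,1)@(11, 3): e=[48,8,24] → X
    (9,1)@(19, 3): e=[0,40,40] → .  [on edge]
    (4,2)@(9, 5): e=[56,-24,48] → .
    (5,2)@(11, 5): e=[44,-16,52] → .
    (6,2)@(13, 5): e=[32,-8,56] → .
    (7,2)@(15, 5): e=[20,0,60] → X  [on edge]
    (8,4)@(17, 9): e=[0,-40,120] → .  [on edge]
  covered (11 px):
    . . . . . . X X X X
    . . . . X X X X X .
    . . . . . . . X X .
    . . . . . . . . . .
    . . . . . . . . . .
T3:
  2·area = 76
  edge (20, 10)→(1, 10): d=(-19,0) right/bottom  bias=-1
  edge (1, 10)→(8, 6): d=(7,-4) top-left  bias=+0
  edge (8, 6)→(20, 10): d=(12,4) right/bottom  bias=-1
    (2,2)@(5, 5): e=[95,-19,0] → .  [on edge]
    (3,3)@(7, 7): e=[57,3,16] → X
    (4,3)@(9, 7): e=[57,11,8] → X
    (5,3)@(11, 7): e=[57,19,0] → .  [on edge]
    (1,4)@(3, 9): e=[19,1,56] → X
    (2,4)@(5, 9): e=[19,9,48] → X
    (5,4)@(11, 9): e=[19,33,24] → X
    (6,4)@(13, 9): e=[19,41,16] → X
    (7,4)@(15, 9): e=[19,49,8] → X
    (8,4)@(17, 9): e=[19,57,0] → .  [on edge]
  covered (9 px):
    . . . . . . . . . .
    . . . . . . . . . .
    . . . . . . . . . .
    . . . X X . . . . .
    . X X X X X X X . .

Final: [[8,0],[7,2]]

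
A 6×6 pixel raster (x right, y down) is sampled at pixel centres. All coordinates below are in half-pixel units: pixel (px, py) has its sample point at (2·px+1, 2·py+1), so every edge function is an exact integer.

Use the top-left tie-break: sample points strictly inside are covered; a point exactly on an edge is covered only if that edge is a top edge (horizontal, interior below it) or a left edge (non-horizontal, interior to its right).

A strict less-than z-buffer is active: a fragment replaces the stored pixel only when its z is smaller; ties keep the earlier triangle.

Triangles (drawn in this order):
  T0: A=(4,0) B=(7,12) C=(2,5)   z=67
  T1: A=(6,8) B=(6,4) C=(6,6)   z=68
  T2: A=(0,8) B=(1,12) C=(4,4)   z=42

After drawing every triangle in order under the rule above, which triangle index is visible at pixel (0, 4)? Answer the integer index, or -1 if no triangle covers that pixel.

T0:
  2·area = 39
  edge (4, 0)→(7, 12): d=(3,12) right/bottom  bias=-1
  edge (7, 12)→(2, 5): d=(-5,-7) top-left  bias=+0
  edge (2, 5)→(4, 0): d=(2,-5) top-left  bias=+0
    (1,1)@(3, 3): e=[21,17,1] → #
    (2,1)@(5, 3): e=[-3,31,11] → ·
    (1,2)@(3, 5): e=[27,7,5] → #
    (2,2)@(5, 5): e=[3,21,15] → #
    (3,2)@(7, 5): e=[-21,35,25] → ·
    (1,3)@(3, 7): e=[33,-3,9] → ·
    (2,3)@(5, 7): e=[9,11,19] → #
    (3,3)@(7, 7): e=[-15,25,29] → ·
    (2,4)@(5, 9): e=[15,1,23] → #
    (3,4)@(7, 9): e=[-9,15,33] → ·
    (2,5)@(5, 11): e=[21,-9,27] → ·
  covered (5 px):
    · · · · · ·
    · # · · · ·
    · # # · · ·
    · · # · · ·
    · · # · · ·
    · · · · · ·
T1:
  degenerate (2·area = 0) — covers nothing
T2:
  2·area = 20  (B↔C swapped to make it positive)
  edge (0, 8)→(4, 4): d=(4,-4) top-left  bias=+0
  edge (4, 4)→(1, 12): d=(-3,8) right/bottom  bias=-1
  edge (1, 12)→(0, 8): d=(-1,-4) top-left  bias=+0
    (3,0)@(7, 1): e=[0,-15,35] → ·  [on edge]
    (2,1)@(5, 3): e=[0,-5,25] → ·  [on edge]
    (1,2)@(3, 5): e=[0,5,15] → #  [on edge]
    (2,2)@(5, 5): e=[8,-11,23] → ·
    (0,3)@(1, 7): e=[0,15,5] → #  [on edge]
    (1,3)@(3, 7): e=[8,-1,13] → ·
    (0,4)@(1, 9): e=[8,9,3] → #
    (1,4)@(3, 9): e=[16,-7,11] → ·
    (0,5)@(1, 11): e=[16,3,1] → #
    (1,5)@(3, 11): e=[24,-13,9] → ·
  covered (4 px):
    · · · · · ·
    · · · · · ·
    · # · · · ·
    # · · · · ·
    # · · · · ·
    # · · · · ·

Z-buffer (winner per pixel, '.' = empty):
  . . . . . .
  . 0 . . . .
  . 2 0 . . .
  2 . 0 . . .
  2 . 0 . . .
  2 . . . . .

Answer: 2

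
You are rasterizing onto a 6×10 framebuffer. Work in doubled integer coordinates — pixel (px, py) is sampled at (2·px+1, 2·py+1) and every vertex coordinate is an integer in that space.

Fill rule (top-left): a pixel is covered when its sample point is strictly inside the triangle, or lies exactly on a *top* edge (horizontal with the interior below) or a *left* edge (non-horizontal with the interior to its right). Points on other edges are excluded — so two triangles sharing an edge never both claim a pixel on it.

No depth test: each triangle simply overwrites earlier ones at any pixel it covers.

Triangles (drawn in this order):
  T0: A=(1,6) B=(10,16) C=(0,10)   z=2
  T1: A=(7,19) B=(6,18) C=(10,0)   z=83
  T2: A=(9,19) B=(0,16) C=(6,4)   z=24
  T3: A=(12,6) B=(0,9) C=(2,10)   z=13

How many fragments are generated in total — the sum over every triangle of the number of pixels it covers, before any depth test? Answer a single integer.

T0:
  2·area = 46
  edge (1, 6)→(10, 16): d=(9,10) right/bottom  bias=-1
  edge (10, 16)→(0, 10): d=(-10,-6) top-left  bias=+0
  edge (0, 10)→(1, 6): d=(1,-4) top-left  bias=+0
    (0,3)@(1, 7): e=[9,36,1] → X
    (1,3)@(3, 7): e=[-11,48,9] → .
    (0,4)@(1, 9): e=[27,16,3] → X
    (1,4)@(3, 9): e=[7,28,11] → X
    (2,4)@(5, 9): e=[-13,40,19] → .
    (0,5)@(1, 11): e=[45,-4,5] → .
    (1,5)@(3, 11): e=[25,8,13] → X
    (2,5)@(5, 11): e=[5,20,21] → X
    (3,5)@(7, 11): e=[-15,32,29] → .
    (1,6)@(3, 13): e=[43,-12,15] → .
    (2,6)@(5, 13): e=[23,0,23] → X  [on edge]
    (3,6)@(7, 13): e=[3,12,31] → X
  covered (8 px):
    . . . . . .
    . . . . . .
    . . . . . .
    X . . . . .
    X X . . . .
    . X X . . .
    . . X X . .
    . . . . X .
    . . . . . .
    . . . . . .
T1:
  2·area = 22
  edge (7, 19)→(6, 18): d=(-1,-1) top-left  bias=+0
  edge (6, 18)→(10, 0): d=(4,-18) top-left  bias=+0
  edge (10, 0)→(7, 19): d=(-3,19) right/bottom  bias=-1
    (4,2)@(9, 5): e=[16,2,4] → X
    (5,2)@(11, 5): e=[18,38,-34] → .
    (4,3)@(9, 7): e=[14,10,-2] → .
    (0,6)@(1, 13): e=[0,-110,132] → .  [on edge]
    (1,7)@(3, 15): e=[0,-66,88] → .  [on edge]
    (3,7)@(7, 15): e=[4,6,12] → X
    (4,7)@(9, 15): e=[6,42,-26] → .
    (2,8)@(5, 17): e=[0,-22,44] → .  [on edge]
    (3,8)@(7, 17): e=[2,14,6] → X
    (4,8)@(9, 17): e=[4,50,-32] → .
    (3,9)@(7, 19): e=[0,22,0] → .  [on edge]
  covered (3 px):
    . . . . . .
    . . . . . .
    . . . . X .
    . . . . . .
    . . . . . .
    . . . . . .
    . . . . . .
    . . . X . .
    . . . X . .
    . . . . . .
T2:
  2·area = 126
  edge (9, 19)→(0, 16): d=(-9,-3) top-left  bias=+0
  edge (0, 16)→(6, 4): d=(6,-12) top-left  bias=+0
  edge (6, 4)→(9, 19): d=(3,15) right/bottom  bias=-1
    (2,3)@(5, 7): e=[96,6,24] → X
    (3,3)@(7, 7): e=[102,30,-6] → .
    (2,4)@(5, 9): e=[78,18,30] → X
    (3,4)@(7, 9): e=[84,42,0] → .  [on edge]
    (1,5)@(3, 11): e=[54,6,66] → X
    (3,5)@(7, 11): e=[66,54,6] → X
    (4,5)@(9, 11): e=[72,78,-24] → .
    (1,6)@(3, 13): e=[36,18,72] → X
    (4,6)@(9, 13): e=[54,90,-18] → .
    (0,7)@(1, 15): e=[12,6,108] → X
    (4,7)@(9, 15): e=[36,102,-12] → .
    (0,8)@(1, 17): e=[-6,18,114] → .
    (1,8)@(3, 17): e=[0,42,84] → X  [on edge]
    (4,9)@(9, 19): e=[0,126,0] → .  [on edge]
  covered (15 px):
    . . . . . .
    . . . . . .
    . . . . . .
    . . X . . .
    . . X . . .
    . X X X . .
    . X X X . .
    X X X X . .
    . X X X . .
    . . . . . .
T3:
  2·area = 18  (B↔C swapped to make it positive)
  edge (12, 6)→(2, 10): d=(-10,4) right/bottom  bias=-1
  edge (2, 10)→(0, 9): d=(-2,-1) top-left  bias=+0
  edge (0, 9)→(12, 6): d=(12,-3) top-left  bias=+0
    (4,3)@(9, 7): e=[2,13,3] → X
    (5,3)@(11, 7): e=[-6,15,9] → .
    (0,4)@(1, 9): e=[14,1,3] → X
    (1,4)@(3, 9): e=[6,3,9] → X
    (2,4)@(5, 9): e=[-2,5,15] → .
    (4,4)@(9, 9): e=[-18,9,27] → .
    (0,5)@(1, 11): e=[-6,-3,27] → .
    (1,5)@(3, 11): e=[-14,-1,33] → .
  covered (3 px):
    . . . . . .
    . . . . . .
    . . . . . .
    . . . . X .
    X X . . . .
    . . . . . .
    . . . . . .
    . . . . . .
    . . . . . .
    . . . . . .

Result: 29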